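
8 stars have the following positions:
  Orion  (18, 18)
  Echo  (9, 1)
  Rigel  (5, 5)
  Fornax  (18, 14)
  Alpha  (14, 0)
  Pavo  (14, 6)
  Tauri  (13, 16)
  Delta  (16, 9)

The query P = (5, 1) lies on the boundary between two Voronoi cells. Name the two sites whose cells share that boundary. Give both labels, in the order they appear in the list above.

Echo and Rigel

Squared distances from P to each site:
d²(P, Orion) = (5−18)² + (1−18)² = 169 + 289 = 458
d²(P, Echo) = (5−9)² + (1−1)² = 16 + 0 = 16
d²(P, Rigel) = (5−5)² + (1−5)² = 0 + 16 = 16
d²(P, Fornax) = (5−18)² + (1−14)² = 169 + 169 = 338
d²(P, Alpha) = (5−14)² + (1−0)² = 81 + 1 = 82
d²(P, Pavo) = (5−14)² + (1−6)² = 81 + 25 = 106
d²(P, Tauri) = (5−13)² + (1−16)² = 64 + 225 = 289
d²(P, Delta) = (5−16)² + (1−9)² = 121 + 64 = 185
P is equidistant from Echo and Rigel (both at squared distance 16), and every other site is strictly farther — so P lies on the Echo–Rigel Voronoi edge.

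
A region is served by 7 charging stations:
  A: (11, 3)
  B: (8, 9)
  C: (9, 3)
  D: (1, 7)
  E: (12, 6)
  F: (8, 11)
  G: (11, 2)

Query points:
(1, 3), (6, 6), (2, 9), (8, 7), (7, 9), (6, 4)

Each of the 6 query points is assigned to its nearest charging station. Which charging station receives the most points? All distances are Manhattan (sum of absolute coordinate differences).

(1, 3) — d to each: A:10, B:13, C:8, D:4, E:14, F:15, G:11 → nearest is D
(6, 6) — d to each: A:8, B:5, C:6, D:6, E:6, F:7, G:9 → nearest is B
(2, 9) — d to each: A:15, B:6, C:13, D:3, E:13, F:8, G:16 → nearest is D
(8, 7) — d to each: A:7, B:2, C:5, D:7, E:5, F:4, G:8 → nearest is B
(7, 9) — d to each: A:10, B:1, C:8, D:8, E:8, F:3, G:11 → nearest is B
(6, 4) — d to each: A:6, B:7, C:4, D:8, E:8, F:9, G:7 → nearest is C
Tally — B:3, C:1, D:2. B captures the most (3).

B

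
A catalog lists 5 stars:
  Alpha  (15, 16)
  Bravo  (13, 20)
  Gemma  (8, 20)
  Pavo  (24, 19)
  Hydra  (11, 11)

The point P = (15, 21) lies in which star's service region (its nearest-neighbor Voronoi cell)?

Squared Euclidean distances:
d²(P, Alpha) = 0 + 25 = 25
d²(P, Bravo) = 4 + 1 = 5
d²(P, Gemma) = 49 + 1 = 50
d²(P, Pavo) = 81 + 4 = 85
d²(P, Hydra) = 16 + 100 = 116
Bravo is nearest.

Bravo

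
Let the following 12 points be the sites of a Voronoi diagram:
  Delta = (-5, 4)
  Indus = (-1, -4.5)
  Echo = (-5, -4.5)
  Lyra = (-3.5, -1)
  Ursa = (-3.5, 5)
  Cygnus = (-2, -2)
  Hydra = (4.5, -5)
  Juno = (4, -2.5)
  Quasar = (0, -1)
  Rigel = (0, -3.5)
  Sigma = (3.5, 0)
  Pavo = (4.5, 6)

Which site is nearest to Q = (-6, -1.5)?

Lyra

Squared Euclidean distances:
d²(Q, Delta) = 1 + 30.25 = 31.25
d²(Q, Indus) = 25 + 9 = 34
d²(Q, Echo) = 1 + 9 = 10
d²(Q, Lyra) = 6.25 + 0.25 = 6.5
d²(Q, Ursa) = 6.25 + 42.25 = 48.5
d²(Q, Cygnus) = 16 + 0.25 = 16.25
d²(Q, Hydra) = 110.25 + 12.25 = 122.5
d²(Q, Juno) = 100 + 1 = 101
d²(Q, Quasar) = 36 + 0.25 = 36.25
d²(Q, Rigel) = 36 + 4 = 40
d²(Q, Sigma) = 90.25 + 2.25 = 92.5
d²(Q, Pavo) = 110.25 + 56.25 = 166.5
Lyra is nearest.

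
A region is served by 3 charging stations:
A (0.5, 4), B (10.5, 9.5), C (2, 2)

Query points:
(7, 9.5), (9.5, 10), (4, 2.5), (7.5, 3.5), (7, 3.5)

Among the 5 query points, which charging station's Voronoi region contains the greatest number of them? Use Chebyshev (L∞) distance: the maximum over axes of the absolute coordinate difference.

C

(7, 9.5) — d to each: A:6.5, B:3.5, C:7.5 → nearest is B
(9.5, 10) — d to each: A:9, B:1, C:8 → nearest is B
(4, 2.5) — d to each: A:3.5, B:7, C:2 → nearest is C
(7.5, 3.5) — d to each: A:7, B:6, C:5.5 → nearest is C
(7, 3.5) — d to each: A:6.5, B:6, C:5 → nearest is C
Tally — B:2, C:3. C captures the most (3).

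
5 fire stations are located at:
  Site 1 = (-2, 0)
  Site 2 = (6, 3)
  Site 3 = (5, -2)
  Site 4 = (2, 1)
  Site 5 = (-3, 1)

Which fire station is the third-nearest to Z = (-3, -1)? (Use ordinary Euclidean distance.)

Squared Euclidean distances:
d²(Z, Site 1) = (-3−(-2))² + (-1−0)² = 1 + 1 = 2
d²(Z, Site 2) = (-3−6)² + (-1−3)² = 81 + 16 = 97
d²(Z, Site 3) = (-3−5)² + (-1−(-2))² = 64 + 1 = 65
d²(Z, Site 4) = (-3−2)² + (-1−1)² = 25 + 4 = 29
d²(Z, Site 5) = (-3−(-3))² + (-1−1)² = 0 + 4 = 4
Sorted ascending: Site 1, Site 5, Site 4, Site 3, … — the third-nearest is Site 4.

Site 4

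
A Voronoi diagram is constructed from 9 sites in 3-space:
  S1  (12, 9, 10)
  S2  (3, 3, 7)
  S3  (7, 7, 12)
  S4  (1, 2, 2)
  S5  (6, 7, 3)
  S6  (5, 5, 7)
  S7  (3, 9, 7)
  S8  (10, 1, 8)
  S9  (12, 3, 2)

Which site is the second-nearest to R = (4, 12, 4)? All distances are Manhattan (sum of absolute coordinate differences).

d(R,S1) = 8 + 3 + 6 = 17
d(R,S2) = 1 + 9 + 3 = 13
d(R,S3) = 3 + 5 + 8 = 16
d(R,S4) = 3 + 10 + 2 = 15
d(R,S5) = 2 + 5 + 1 = 8
d(R,S6) = 1 + 7 + 3 = 11
d(R,S7) = 1 + 3 + 3 = 7
d(R,S8) = 6 + 11 + 4 = 21
d(R,S9) = 8 + 9 + 2 = 19
Sorted ascending: S7, S5, S6, … — the second-nearest is S5.

S5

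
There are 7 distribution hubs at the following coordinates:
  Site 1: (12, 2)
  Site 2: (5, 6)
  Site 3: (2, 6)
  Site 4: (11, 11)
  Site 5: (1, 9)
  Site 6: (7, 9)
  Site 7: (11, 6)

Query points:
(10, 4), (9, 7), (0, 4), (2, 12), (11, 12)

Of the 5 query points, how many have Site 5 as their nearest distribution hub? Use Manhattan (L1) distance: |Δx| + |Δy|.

(10, 4) — d to each: Site 1:4, Site 2:7, Site 3:10, Site 4:8, Site 5:14, Site 6:8, Site 7:3 → nearest is Site 7
(9, 7) — d to each: Site 1:8, Site 2:5, Site 3:8, Site 4:6, Site 5:10, Site 6:4, Site 7:3 → nearest is Site 7
(0, 4) — d to each: Site 1:14, Site 2:7, Site 3:4, Site 4:18, Site 5:6, Site 6:12, Site 7:13 → nearest is Site 3
(2, 12) — d to each: Site 1:20, Site 2:9, Site 3:6, Site 4:10, Site 5:4, Site 6:8, Site 7:15 → nearest is Site 5
(11, 12) — d to each: Site 1:11, Site 2:12, Site 3:15, Site 4:1, Site 5:13, Site 6:7, Site 7:6 → nearest is Site 4
1 of the 5 points has Site 5 as nearest.

1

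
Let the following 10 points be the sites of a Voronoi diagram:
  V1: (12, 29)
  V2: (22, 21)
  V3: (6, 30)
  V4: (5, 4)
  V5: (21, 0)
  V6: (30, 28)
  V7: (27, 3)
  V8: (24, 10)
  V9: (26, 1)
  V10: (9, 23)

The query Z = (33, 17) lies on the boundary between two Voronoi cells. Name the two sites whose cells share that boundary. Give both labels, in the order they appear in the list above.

Squared distances from Z to each site:
|ZV1|² = (33−12)² + (17−29)² = 441 + 144 = 585
|ZV2|² = (33−22)² + (17−21)² = 121 + 16 = 137
|ZV3|² = (33−6)² + (17−30)² = 729 + 169 = 898
|ZV4|² = (33−5)² + (17−4)² = 784 + 169 = 953
|ZV5|² = (33−21)² + (17−0)² = 144 + 289 = 433
|ZV6|² = (33−30)² + (17−28)² = 9 + 121 = 130
|ZV7|² = (33−27)² + (17−3)² = 36 + 196 = 232
|ZV8|² = (33−24)² + (17−10)² = 81 + 49 = 130
|ZV9|² = (33−26)² + (17−1)² = 49 + 256 = 305
d²(Z, V10) = (33−9)² + (17−23)² = 576 + 36 = 612
Z is equidistant from V6 and V8 (both at squared distance 130), and every other site is strictly farther — so Z lies on the V6–V8 Voronoi edge.

V6 and V8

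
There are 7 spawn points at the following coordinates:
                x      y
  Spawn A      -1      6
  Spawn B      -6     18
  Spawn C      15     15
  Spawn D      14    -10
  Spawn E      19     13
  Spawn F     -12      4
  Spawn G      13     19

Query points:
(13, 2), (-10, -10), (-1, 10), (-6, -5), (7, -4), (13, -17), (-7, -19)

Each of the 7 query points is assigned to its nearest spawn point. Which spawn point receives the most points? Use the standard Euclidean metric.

Spawn D

(13, 2) — d² to each: Spawn A:212, Spawn B:617, Spawn C:173, Spawn D:145, Spawn E:157, Spawn F:629, Spawn G:289 → nearest is Spawn D
(-10, -10) — d² to each: Spawn A:337, Spawn B:800, Spawn C:1250, Spawn D:576, Spawn E:1370, Spawn F:200, Spawn G:1370 → nearest is Spawn F
(-1, 10) — d² to each: Spawn A:16, Spawn B:89, Spawn C:281, Spawn D:625, Spawn E:409, Spawn F:157, Spawn G:277 → nearest is Spawn A
(-6, -5) — d² to each: Spawn A:146, Spawn B:529, Spawn C:841, Spawn D:425, Spawn E:949, Spawn F:117, Spawn G:937 → nearest is Spawn F
(7, -4) — d² to each: Spawn A:164, Spawn B:653, Spawn C:425, Spawn D:85, Spawn E:433, Spawn F:425, Spawn G:565 → nearest is Spawn D
(13, -17) — d² to each: Spawn A:725, Spawn B:1586, Spawn C:1028, Spawn D:50, Spawn E:936, Spawn F:1066, Spawn G:1296 → nearest is Spawn D
(-7, -19) — d² to each: Spawn A:661, Spawn B:1370, Spawn C:1640, Spawn D:522, Spawn E:1700, Spawn F:554, Spawn G:1844 → nearest is Spawn D
Tally — Spawn A:1, Spawn D:4, Spawn F:2. Spawn D captures the most (4).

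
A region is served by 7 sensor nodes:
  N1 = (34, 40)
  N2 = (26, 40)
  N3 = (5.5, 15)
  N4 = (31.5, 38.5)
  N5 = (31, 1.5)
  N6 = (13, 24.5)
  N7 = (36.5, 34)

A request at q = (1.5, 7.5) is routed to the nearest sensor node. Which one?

Since √ is increasing, it suffices to compare squared distances:
|qN1|² = (1.5−34)² + (7.5−40)² = 1056.25 + 1056.25 = 2112.5
|qN2|² = (1.5−26)² + (7.5−40)² = 600.25 + 1056.25 = 1656.5
|qN3|² = (1.5−5.5)² + (7.5−15)² = 16 + 56.25 = 72.25
|qN4|² = (1.5−31.5)² + (7.5−38.5)² = 900 + 961 = 1861
|qN5|² = (1.5−31)² + (7.5−1.5)² = 870.25 + 36 = 906.25
|qN6|² = (1.5−13)² + (7.5−24.5)² = 132.25 + 289 = 421.25
|qN7|² = (1.5−36.5)² + (7.5−34)² = 1225 + 702.25 = 1927.25
N3 is nearest.

N3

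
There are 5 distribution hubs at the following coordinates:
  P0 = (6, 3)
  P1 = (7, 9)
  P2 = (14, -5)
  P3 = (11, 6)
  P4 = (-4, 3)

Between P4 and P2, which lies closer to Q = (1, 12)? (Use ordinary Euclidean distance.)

P4

Compare squared distances:
|QP4|² = (1−(-4))² + (12−3)² = 25 + 81 = 106
|QP2|² = (1−14)² + (12−(-5))² = 169 + 289 = 458
106 < 458, so P4 is closer.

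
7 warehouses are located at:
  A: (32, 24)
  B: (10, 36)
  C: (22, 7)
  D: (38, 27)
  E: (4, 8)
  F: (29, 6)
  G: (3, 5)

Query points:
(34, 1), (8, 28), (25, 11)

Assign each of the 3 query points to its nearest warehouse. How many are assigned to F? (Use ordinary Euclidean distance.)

(34, 1) — d² to each: A:533, B:1801, C:180, D:692, E:949, F:50, G:977 → nearest is F
(8, 28) — d² to each: A:592, B:68, C:637, D:901, E:416, F:925, G:554 → nearest is B
(25, 11) — d² to each: A:218, B:850, C:25, D:425, E:450, F:41, G:520 → nearest is C
1 of the 3 points has F as nearest.

1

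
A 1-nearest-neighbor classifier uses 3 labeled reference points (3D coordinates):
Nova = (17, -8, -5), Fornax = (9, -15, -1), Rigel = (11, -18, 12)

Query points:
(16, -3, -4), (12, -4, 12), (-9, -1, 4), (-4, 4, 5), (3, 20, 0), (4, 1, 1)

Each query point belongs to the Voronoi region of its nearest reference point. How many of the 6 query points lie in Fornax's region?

3

(16, -3, -4) — d² to each: Nova:27, Fornax:202, Rigel:506 → nearest is Nova
(12, -4, 12) — d² to each: Nova:330, Fornax:299, Rigel:197 → nearest is Rigel
(-9, -1, 4) — d² to each: Nova:806, Fornax:545, Rigel:753 → nearest is Fornax
(-4, 4, 5) — d² to each: Nova:685, Fornax:566, Rigel:758 → nearest is Fornax
(3, 20, 0) — d² to each: Nova:1005, Fornax:1262, Rigel:1652 → nearest is Nova
(4, 1, 1) — d² to each: Nova:286, Fornax:285, Rigel:531 → nearest is Fornax
3 of the 6 points have Fornax as nearest.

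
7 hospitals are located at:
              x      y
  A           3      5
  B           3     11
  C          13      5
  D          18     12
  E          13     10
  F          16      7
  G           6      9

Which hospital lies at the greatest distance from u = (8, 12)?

D

Compare squared distances (the ordering matches that of the actual distances):
|uA|² = (8−3)² + (12−5)² = 25 + 49 = 74
|uB|² = (8−3)² + (12−11)² = 25 + 1 = 26
|uC|² = (8−13)² + (12−5)² = 25 + 49 = 74
|uD|² = (8−18)² + (12−12)² = 100 + 0 = 100
|uE|² = (8−13)² + (12−10)² = 25 + 4 = 29
|uF|² = (8−16)² + (12−7)² = 64 + 25 = 89
|uG|² = (8−6)² + (12−9)² = 4 + 9 = 13
The largest is to D.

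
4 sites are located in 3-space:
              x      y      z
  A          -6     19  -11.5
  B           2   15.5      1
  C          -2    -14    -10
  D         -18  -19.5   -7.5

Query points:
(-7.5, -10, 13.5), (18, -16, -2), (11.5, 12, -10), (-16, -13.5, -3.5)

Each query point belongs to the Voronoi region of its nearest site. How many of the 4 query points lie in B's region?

1

(-7.5, -10, 13.5) — d² to each: A:1468.25, B:896.75, C:598.5, D:641.5 → nearest is C
(18, -16, -2) — d² to each: A:1891.25, B:1257.25, C:468, D:1338.5 → nearest is C
(11.5, 12, -10) — d² to each: A:357.5, B:223.5, C:858.25, D:1868.75 → nearest is B
(-16, -13.5, -3.5) — d² to each: A:1220.25, B:1185.25, C:238.5, D:56 → nearest is D
1 of the 4 points has B as nearest.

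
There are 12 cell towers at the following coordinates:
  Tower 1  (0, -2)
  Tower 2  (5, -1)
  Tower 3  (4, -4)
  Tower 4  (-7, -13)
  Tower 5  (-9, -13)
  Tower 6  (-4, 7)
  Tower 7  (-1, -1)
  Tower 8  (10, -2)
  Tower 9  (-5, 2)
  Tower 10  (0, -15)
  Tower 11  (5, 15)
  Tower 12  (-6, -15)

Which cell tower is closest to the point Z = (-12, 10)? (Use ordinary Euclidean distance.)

Squared Euclidean distances:
d²(Z, Tower 1) = 144 + 144 = 288
d²(Z, Tower 2) = 289 + 121 = 410
d²(Z, Tower 3) = 256 + 196 = 452
d²(Z, Tower 4) = 25 + 529 = 554
d²(Z, Tower 5) = 9 + 529 = 538
d²(Z, Tower 6) = 64 + 9 = 73
d²(Z, Tower 7) = 121 + 121 = 242
d²(Z, Tower 8) = 484 + 144 = 628
d²(Z, Tower 9) = 49 + 64 = 113
d²(Z, Tower 10) = 144 + 625 = 769
d²(Z, Tower 11) = 289 + 25 = 314
d²(Z, Tower 12) = 36 + 625 = 661
Tower 6 is nearest.

Tower 6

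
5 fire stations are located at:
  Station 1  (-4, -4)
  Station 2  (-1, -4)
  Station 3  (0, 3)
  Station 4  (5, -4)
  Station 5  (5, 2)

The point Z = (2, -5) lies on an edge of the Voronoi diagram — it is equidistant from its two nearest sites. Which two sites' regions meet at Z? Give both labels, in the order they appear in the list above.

Station 2 and Station 4

Squared distances from Z to each site:
d²(Z, Station 1) = (2−(-4))² + (-5−(-4))² = 36 + 1 = 37
d²(Z, Station 2) = (2−(-1))² + (-5−(-4))² = 9 + 1 = 10
d²(Z, Station 3) = (2−0)² + (-5−3)² = 4 + 64 = 68
d²(Z, Station 4) = (2−5)² + (-5−(-4))² = 9 + 1 = 10
d²(Z, Station 5) = (2−5)² + (-5−2)² = 9 + 49 = 58
Z is equidistant from Station 2 and Station 4 (both at squared distance 10), and every other site is strictly farther — so Z lies on the Station 2–Station 4 Voronoi edge.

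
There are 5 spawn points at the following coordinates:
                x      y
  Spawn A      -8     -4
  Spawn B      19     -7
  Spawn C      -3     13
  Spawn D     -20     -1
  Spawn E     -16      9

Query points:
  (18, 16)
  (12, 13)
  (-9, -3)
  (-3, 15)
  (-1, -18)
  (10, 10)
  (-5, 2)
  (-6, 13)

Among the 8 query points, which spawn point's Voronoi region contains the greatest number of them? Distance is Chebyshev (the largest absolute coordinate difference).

Spawn C

(18, 16) — d to each: Spawn A:26, Spawn B:23, Spawn C:21, Spawn D:38, Spawn E:34 → nearest is Spawn C
(12, 13) — d to each: Spawn A:20, Spawn B:20, Spawn C:15, Spawn D:32, Spawn E:28 → nearest is Spawn C
(-9, -3) — d to each: Spawn A:1, Spawn B:28, Spawn C:16, Spawn D:11, Spawn E:12 → nearest is Spawn A
(-3, 15) — d to each: Spawn A:19, Spawn B:22, Spawn C:2, Spawn D:17, Spawn E:13 → nearest is Spawn C
(-1, -18) — d to each: Spawn A:14, Spawn B:20, Spawn C:31, Spawn D:19, Spawn E:27 → nearest is Spawn A
(10, 10) — d to each: Spawn A:18, Spawn B:17, Spawn C:13, Spawn D:30, Spawn E:26 → nearest is Spawn C
(-5, 2) — d to each: Spawn A:6, Spawn B:24, Spawn C:11, Spawn D:15, Spawn E:11 → nearest is Spawn A
(-6, 13) — d to each: Spawn A:17, Spawn B:25, Spawn C:3, Spawn D:14, Spawn E:10 → nearest is Spawn C
Tally — Spawn A:3, Spawn C:5. Spawn C captures the most (5).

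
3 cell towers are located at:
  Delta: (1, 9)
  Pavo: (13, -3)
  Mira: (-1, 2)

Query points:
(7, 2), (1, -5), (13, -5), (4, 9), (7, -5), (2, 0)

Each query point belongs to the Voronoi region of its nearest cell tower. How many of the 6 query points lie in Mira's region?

(7, 2) — d² to each: Delta:85, Pavo:61, Mira:64 → nearest is Pavo
(1, -5) — d² to each: Delta:196, Pavo:148, Mira:53 → nearest is Mira
(13, -5) — d² to each: Delta:340, Pavo:4, Mira:245 → nearest is Pavo
(4, 9) — d² to each: Delta:9, Pavo:225, Mira:74 → nearest is Delta
(7, -5) — d² to each: Delta:232, Pavo:40, Mira:113 → nearest is Pavo
(2, 0) — d² to each: Delta:82, Pavo:130, Mira:13 → nearest is Mira
2 of the 6 points have Mira as nearest.

2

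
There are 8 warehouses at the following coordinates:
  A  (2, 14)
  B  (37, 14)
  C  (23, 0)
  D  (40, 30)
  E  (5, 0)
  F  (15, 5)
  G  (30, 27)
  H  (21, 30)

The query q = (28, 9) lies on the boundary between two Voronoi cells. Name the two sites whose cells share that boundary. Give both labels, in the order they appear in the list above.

Squared distances from q to each site:
|qA|² = (28−2)² + (9−14)² = 676 + 25 = 701
|qB|² = (28−37)² + (9−14)² = 81 + 25 = 106
|qC|² = (28−23)² + (9−0)² = 25 + 81 = 106
|qD|² = (28−40)² + (9−30)² = 144 + 441 = 585
|qE|² = (28−5)² + (9−0)² = 529 + 81 = 610
|qF|² = (28−15)² + (9−5)² = 169 + 16 = 185
|qG|² = (28−30)² + (9−27)² = 4 + 324 = 328
|qH|² = (28−21)² + (9−30)² = 49 + 441 = 490
q is equidistant from B and C (both at squared distance 106), and every other site is strictly farther — so q lies on the B–C Voronoi edge.

B and C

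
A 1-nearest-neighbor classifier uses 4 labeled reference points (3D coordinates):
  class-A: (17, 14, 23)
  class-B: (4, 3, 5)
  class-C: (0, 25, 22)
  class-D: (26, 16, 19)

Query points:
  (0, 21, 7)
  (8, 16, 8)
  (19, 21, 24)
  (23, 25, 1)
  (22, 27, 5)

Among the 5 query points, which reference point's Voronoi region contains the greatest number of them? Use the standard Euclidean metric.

class-D

(0, 21, 7) — d² to each: class-A:594, class-B:344, class-C:241, class-D:845 → nearest is class-C
(8, 16, 8) — d² to each: class-A:310, class-B:194, class-C:341, class-D:445 → nearest is class-B
(19, 21, 24) — d² to each: class-A:54, class-B:910, class-C:381, class-D:99 → nearest is class-A
(23, 25, 1) — d² to each: class-A:641, class-B:861, class-C:970, class-D:414 → nearest is class-D
(22, 27, 5) — d² to each: class-A:518, class-B:900, class-C:777, class-D:333 → nearest is class-D
Tally — class-A:1, class-B:1, class-C:1, class-D:2. class-D captures the most (2).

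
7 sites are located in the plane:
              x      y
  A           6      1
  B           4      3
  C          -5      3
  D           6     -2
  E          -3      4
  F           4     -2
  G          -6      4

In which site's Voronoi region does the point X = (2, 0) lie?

Squared Euclidean distances:
|XA|² = 16 + 1 = 17
|XB|² = 4 + 9 = 13
|XC|² = 49 + 9 = 58
|XD|² = 16 + 4 = 20
|XE|² = 25 + 16 = 41
|XF|² = 4 + 4 = 8
|XG|² = 64 + 16 = 80
The smallest is to F, so X lies in the Voronoi region of F.

F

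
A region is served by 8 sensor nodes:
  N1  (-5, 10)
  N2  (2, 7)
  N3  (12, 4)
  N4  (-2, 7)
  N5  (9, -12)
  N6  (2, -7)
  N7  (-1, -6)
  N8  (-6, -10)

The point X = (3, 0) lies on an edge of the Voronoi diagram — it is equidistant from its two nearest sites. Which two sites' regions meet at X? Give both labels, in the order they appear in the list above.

N2 and N6

Squared distances from X to each site:
|XN1|² = 64 + 100 = 164
|XN2|² = 1 + 49 = 50
|XN3|² = 81 + 16 = 97
|XN4|² = 25 + 49 = 74
|XN5|² = 36 + 144 = 180
|XN6|² = 1 + 49 = 50
|XN7|² = 16 + 36 = 52
|XN8|² = 81 + 100 = 181
X is equidistant from N2 and N6 (both at squared distance 50), and every other site is strictly farther — so X lies on the N2–N6 Voronoi edge.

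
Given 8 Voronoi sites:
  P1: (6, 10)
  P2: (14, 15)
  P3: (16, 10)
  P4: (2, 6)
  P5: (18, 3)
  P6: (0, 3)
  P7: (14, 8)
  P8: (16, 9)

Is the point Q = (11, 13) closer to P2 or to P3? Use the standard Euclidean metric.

P2

Compare squared distances:
|QP2|² = (11−14)² + (13−15)² = 9 + 4 = 13
|QP3|² = (11−16)² + (13−10)² = 25 + 9 = 34
13 < 34, so P2 is closer.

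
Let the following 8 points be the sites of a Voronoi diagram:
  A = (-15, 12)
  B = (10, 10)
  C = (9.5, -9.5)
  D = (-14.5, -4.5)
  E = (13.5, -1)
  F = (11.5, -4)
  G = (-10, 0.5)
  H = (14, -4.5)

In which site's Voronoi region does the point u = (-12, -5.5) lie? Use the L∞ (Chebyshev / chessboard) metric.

d(u,A) = max(3, 17.5) = 17.5
d(u,B) = max(22, 15.5) = 22
d(u,C) = max(21.5, 4) = 21.5
d(u,D) = max(2.5, 1) = 2.5
d(u,E) = max(25.5, 4.5) = 25.5
d(u,F) = max(23.5, 1.5) = 23.5
d(u,G) = max(2, 6) = 6
d(u,H) = max(26, 1) = 26
D is nearest.

D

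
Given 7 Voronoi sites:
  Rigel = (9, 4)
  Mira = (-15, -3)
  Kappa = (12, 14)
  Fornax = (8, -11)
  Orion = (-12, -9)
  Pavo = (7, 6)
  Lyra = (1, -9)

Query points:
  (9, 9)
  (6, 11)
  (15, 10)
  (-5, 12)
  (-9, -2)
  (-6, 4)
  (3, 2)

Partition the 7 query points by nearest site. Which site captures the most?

(9, 9) — d² to each: Rigel:25, Mira:720, Kappa:34, Fornax:401, Orion:765, Pavo:13, Lyra:388 → nearest is Pavo
(6, 11) — d² to each: Rigel:58, Mira:637, Kappa:45, Fornax:488, Orion:724, Pavo:26, Lyra:425 → nearest is Pavo
(15, 10) — d² to each: Rigel:72, Mira:1069, Kappa:25, Fornax:490, Orion:1090, Pavo:80, Lyra:557 → nearest is Kappa
(-5, 12) — d² to each: Rigel:260, Mira:325, Kappa:293, Fornax:698, Orion:490, Pavo:180, Lyra:477 → nearest is Pavo
(-9, -2) — d² to each: Rigel:360, Mira:37, Kappa:697, Fornax:370, Orion:58, Pavo:320, Lyra:149 → nearest is Mira
(-6, 4) — d² to each: Rigel:225, Mira:130, Kappa:424, Fornax:421, Orion:205, Pavo:173, Lyra:218 → nearest is Mira
(3, 2) — d² to each: Rigel:40, Mira:349, Kappa:225, Fornax:194, Orion:346, Pavo:32, Lyra:125 → nearest is Pavo
Tally — Mira:2, Kappa:1, Pavo:4. Pavo captures the most (4).

Pavo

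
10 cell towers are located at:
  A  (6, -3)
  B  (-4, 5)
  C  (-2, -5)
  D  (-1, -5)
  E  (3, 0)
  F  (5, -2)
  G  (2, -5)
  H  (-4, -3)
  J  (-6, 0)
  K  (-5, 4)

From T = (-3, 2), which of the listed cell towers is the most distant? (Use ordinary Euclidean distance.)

Squared Euclidean distances:
|TA|² = (-3−6)² + (2−(-3))² = 81 + 25 = 106
|TB|² = (-3−(-4))² + (2−5)² = 1 + 9 = 10
|TC|² = (-3−(-2))² + (2−(-5))² = 1 + 49 = 50
|TD|² = (-3−(-1))² + (2−(-5))² = 4 + 49 = 53
|TE|² = (-3−3)² + (2−0)² = 36 + 4 = 40
|TF|² = (-3−5)² + (2−(-2))² = 64 + 16 = 80
|TG|² = (-3−2)² + (2−(-5))² = 25 + 49 = 74
|TH|² = (-3−(-4))² + (2−(-3))² = 1 + 25 = 26
|TJ|² = (-3−(-6))² + (2−0)² = 9 + 4 = 13
|TK|² = (-3−(-5))² + (2−4)² = 4 + 4 = 8
The largest is to A.

A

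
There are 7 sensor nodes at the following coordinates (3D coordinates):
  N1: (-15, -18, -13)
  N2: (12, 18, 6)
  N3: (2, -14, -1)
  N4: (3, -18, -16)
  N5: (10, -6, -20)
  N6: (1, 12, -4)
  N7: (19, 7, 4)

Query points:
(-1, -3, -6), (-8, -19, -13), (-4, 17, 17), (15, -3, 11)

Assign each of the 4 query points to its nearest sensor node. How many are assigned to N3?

(-1, -3, -6) — d² to each: N1:470, N2:754, N3:155, N4:341, N5:326, N6:233, N7:600 → nearest is N3
(-8, -19, -13) — d² to each: N1:50, N2:2130, N3:269, N4:131, N5:542, N6:1123, N7:1694 → nearest is N1
(-4, 17, 17) — d² to each: N1:2246, N2:378, N3:1321, N4:2363, N5:2094, N6:491, N7:798 → nearest is N2
(15, -3, 11) — d² to each: N1:1701, N2:475, N3:434, N4:1098, N5:995, N6:646, N7:165 → nearest is N7
1 of the 4 points has N3 as nearest.

1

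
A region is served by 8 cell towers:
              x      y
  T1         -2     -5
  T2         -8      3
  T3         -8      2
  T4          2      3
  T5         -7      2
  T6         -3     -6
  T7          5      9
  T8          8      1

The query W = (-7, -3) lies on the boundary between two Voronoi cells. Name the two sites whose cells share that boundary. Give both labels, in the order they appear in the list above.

T5 and T6

Squared distances from W to each site:
|WT1|² = (-7−(-2))² + (-3−(-5))² = 25 + 4 = 29
|WT2|² = (-7−(-8))² + (-3−3)² = 1 + 36 = 37
|WT3|² = (-7−(-8))² + (-3−2)² = 1 + 25 = 26
|WT4|² = (-7−2)² + (-3−3)² = 81 + 36 = 117
|WT5|² = (-7−(-7))² + (-3−2)² = 0 + 25 = 25
|WT6|² = (-7−(-3))² + (-3−(-6))² = 16 + 9 = 25
|WT7|² = (-7−5)² + (-3−9)² = 144 + 144 = 288
|WT8|² = (-7−8)² + (-3−1)² = 225 + 16 = 241
W is equidistant from T5 and T6 (both at squared distance 25), and every other site is strictly farther — so W lies on the T5–T6 Voronoi edge.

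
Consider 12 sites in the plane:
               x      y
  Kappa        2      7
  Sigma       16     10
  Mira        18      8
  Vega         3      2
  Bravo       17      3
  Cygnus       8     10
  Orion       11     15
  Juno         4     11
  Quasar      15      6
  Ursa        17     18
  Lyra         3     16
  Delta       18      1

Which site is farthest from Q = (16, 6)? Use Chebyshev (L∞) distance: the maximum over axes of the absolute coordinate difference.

d(Q, Kappa) = max(14, 1) = 14
d(Q, Sigma) = max(0, 4) = 4
d(Q, Mira) = max(2, 2) = 2
d(Q, Vega) = max(13, 4) = 13
d(Q, Bravo) = max(1, 3) = 3
d(Q, Cygnus) = max(8, 4) = 8
d(Q, Orion) = max(5, 9) = 9
d(Q, Juno) = max(12, 5) = 12
d(Q, Quasar) = max(1, 0) = 1
d(Q, Ursa) = max(1, 12) = 12
d(Q, Lyra) = max(13, 10) = 13
d(Q, Delta) = max(2, 5) = 5
The largest is to Kappa.

Kappa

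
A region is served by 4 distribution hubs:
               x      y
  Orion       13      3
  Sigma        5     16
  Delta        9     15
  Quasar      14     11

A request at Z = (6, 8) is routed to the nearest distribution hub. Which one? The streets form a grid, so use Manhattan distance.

d(Z, Orion) = |6−13| + |8−3| = 7 + 5 = 12
d(Z, Sigma) = |6−5| + |8−16| = 1 + 8 = 9
d(Z, Delta) = |6−9| + |8−15| = 3 + 7 = 10
d(Z, Quasar) = |6−14| + |8−11| = 8 + 3 = 11
Minimum is at Sigma.

Sigma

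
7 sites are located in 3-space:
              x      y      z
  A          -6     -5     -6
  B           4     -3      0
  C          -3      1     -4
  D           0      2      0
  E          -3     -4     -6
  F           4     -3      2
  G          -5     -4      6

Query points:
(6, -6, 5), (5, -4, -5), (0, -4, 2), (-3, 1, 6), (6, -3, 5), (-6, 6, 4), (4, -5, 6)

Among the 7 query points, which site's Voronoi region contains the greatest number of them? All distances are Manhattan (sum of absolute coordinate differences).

F

(6, -6, 5) — d to each: A:24, B:10, C:25, D:19, E:22, F:8, G:14 → nearest is F
(5, -4, -5) — d to each: A:13, B:7, C:14, D:16, E:9, F:9, G:21 → nearest is B
(0, -4, 2) — d to each: A:15, B:7, C:14, D:8, E:11, F:5, G:9 → nearest is F
(-3, 1, 6) — d to each: A:21, B:17, C:10, D:10, E:17, F:15, G:7 → nearest is G
(6, -3, 5) — d to each: A:25, B:7, C:22, D:16, E:21, F:5, G:13 → nearest is F
(-6, 6, 4) — d to each: A:21, B:23, C:16, D:14, E:23, F:21, G:13 → nearest is G
(4, -5, 6) — d to each: A:22, B:8, C:23, D:17, E:20, F:6, G:10 → nearest is F
Tally — B:1, F:4, G:2. F captures the most (4).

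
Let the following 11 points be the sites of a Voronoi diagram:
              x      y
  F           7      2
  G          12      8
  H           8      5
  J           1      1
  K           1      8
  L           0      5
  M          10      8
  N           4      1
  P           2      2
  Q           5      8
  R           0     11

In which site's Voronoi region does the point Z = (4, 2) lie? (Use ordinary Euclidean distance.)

N

Squared Euclidean distances:
|ZF|² = 9 + 0 = 9
|ZG|² = 64 + 36 = 100
|ZH|² = 16 + 9 = 25
|ZJ|² = 9 + 1 = 10
|ZK|² = 9 + 36 = 45
|ZL|² = 16 + 9 = 25
|ZM|² = 36 + 36 = 72
|ZN|² = 0 + 1 = 1
|ZP|² = 4 + 0 = 4
|ZQ|² = 1 + 36 = 37
|ZR|² = 16 + 81 = 97
The smallest is to N, so Z lies in the Voronoi region of N.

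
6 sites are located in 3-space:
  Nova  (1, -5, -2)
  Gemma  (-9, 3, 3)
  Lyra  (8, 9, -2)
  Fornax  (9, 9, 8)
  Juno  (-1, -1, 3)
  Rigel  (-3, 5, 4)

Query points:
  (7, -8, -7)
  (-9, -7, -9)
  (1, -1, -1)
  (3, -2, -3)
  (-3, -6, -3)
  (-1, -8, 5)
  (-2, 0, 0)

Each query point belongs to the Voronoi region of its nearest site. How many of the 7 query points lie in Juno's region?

2

(7, -8, -7) — d² to each: Nova:70, Gemma:477, Lyra:315, Fornax:518, Juno:213, Rigel:390 → nearest is Nova
(-9, -7, -9) — d² to each: Nova:153, Gemma:244, Lyra:594, Fornax:869, Juno:244, Rigel:349 → nearest is Nova
(1, -1, -1) — d² to each: Nova:17, Gemma:132, Lyra:150, Fornax:245, Juno:20, Rigel:77 → nearest is Nova
(3, -2, -3) — d² to each: Nova:14, Gemma:205, Lyra:147, Fornax:278, Juno:53, Rigel:134 → nearest is Nova
(-3, -6, -3) — d² to each: Nova:18, Gemma:153, Lyra:347, Fornax:490, Juno:65, Rigel:170 → nearest is Nova
(-1, -8, 5) — d² to each: Nova:62, Gemma:189, Lyra:419, Fornax:398, Juno:53, Rigel:174 → nearest is Juno
(-2, 0, 0) — d² to each: Nova:38, Gemma:67, Lyra:185, Fornax:266, Juno:11, Rigel:42 → nearest is Juno
2 of the 7 points have Juno as nearest.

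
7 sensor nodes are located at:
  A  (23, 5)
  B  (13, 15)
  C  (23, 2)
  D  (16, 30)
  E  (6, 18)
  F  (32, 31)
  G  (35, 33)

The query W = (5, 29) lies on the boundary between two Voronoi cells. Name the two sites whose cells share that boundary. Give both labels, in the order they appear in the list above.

D and E

Squared distances from W to each site:
|WA|² = (5−23)² + (29−5)² = 324 + 576 = 900
|WB|² = (5−13)² + (29−15)² = 64 + 196 = 260
|WC|² = (5−23)² + (29−2)² = 324 + 729 = 1053
|WD|² = (5−16)² + (29−30)² = 121 + 1 = 122
|WE|² = (5−6)² + (29−18)² = 1 + 121 = 122
|WF|² = (5−32)² + (29−31)² = 729 + 4 = 733
|WG|² = (5−35)² + (29−33)² = 900 + 16 = 916
W is equidistant from D and E (both at squared distance 122), and every other site is strictly farther — so W lies on the D–E Voronoi edge.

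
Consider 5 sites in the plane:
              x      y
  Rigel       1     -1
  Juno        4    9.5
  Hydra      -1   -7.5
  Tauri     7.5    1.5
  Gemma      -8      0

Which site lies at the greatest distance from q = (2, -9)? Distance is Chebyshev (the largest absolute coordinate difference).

d(q, Rigel) = max(1, 8) = 8
d(q, Juno) = max(2, 18.5) = 18.5
d(q, Hydra) = max(3, 1.5) = 3
d(q, Tauri) = max(5.5, 10.5) = 10.5
d(q, Gemma) = max(10, 9) = 10
The largest is to Juno.

Juno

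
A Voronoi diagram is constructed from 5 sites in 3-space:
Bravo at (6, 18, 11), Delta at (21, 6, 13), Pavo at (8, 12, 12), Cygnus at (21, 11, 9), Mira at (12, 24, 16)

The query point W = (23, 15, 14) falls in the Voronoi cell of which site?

Cygnus

Squared Euclidean distances:
d²(W, Bravo) = (23−6)² + (15−18)² + (14−11)² = 289 + 9 + 9 = 307
d²(W, Delta) = (23−21)² + (15−6)² + (14−13)² = 4 + 81 + 1 = 86
d²(W, Pavo) = (23−8)² + (15−12)² + (14−12)² = 225 + 9 + 4 = 238
d²(W, Cygnus) = (23−21)² + (15−11)² + (14−9)² = 4 + 16 + 25 = 45
d²(W, Mira) = (23−12)² + (15−24)² + (14−16)² = 121 + 81 + 4 = 206
The smallest is to Cygnus, so W lies in the Voronoi region of Cygnus.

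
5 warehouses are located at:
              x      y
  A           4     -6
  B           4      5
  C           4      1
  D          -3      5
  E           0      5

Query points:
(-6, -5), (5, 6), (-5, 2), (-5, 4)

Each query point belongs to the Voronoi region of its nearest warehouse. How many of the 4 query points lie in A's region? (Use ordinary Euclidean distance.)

1

(-6, -5) — d² to each: A:101, B:200, C:136, D:109, E:136 → nearest is A
(5, 6) — d² to each: A:145, B:2, C:26, D:65, E:26 → nearest is B
(-5, 2) — d² to each: A:145, B:90, C:82, D:13, E:34 → nearest is D
(-5, 4) — d² to each: A:181, B:82, C:90, D:5, E:26 → nearest is D
1 of the 4 points has A as nearest.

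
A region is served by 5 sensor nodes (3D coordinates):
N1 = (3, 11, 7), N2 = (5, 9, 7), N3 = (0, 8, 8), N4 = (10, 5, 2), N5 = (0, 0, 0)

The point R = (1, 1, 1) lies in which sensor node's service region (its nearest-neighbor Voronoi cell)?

Squared Euclidean distances:
|RN1|² = (1−3)² + (1−11)² + (1−7)² = 4 + 100 + 36 = 140
|RN2|² = (1−5)² + (1−9)² + (1−7)² = 16 + 64 + 36 = 116
|RN3|² = (1−0)² + (1−8)² + (1−8)² = 1 + 49 + 49 = 99
|RN4|² = (1−10)² + (1−5)² + (1−2)² = 81 + 16 + 1 = 98
|RN5|² = (1−0)² + (1−0)² + (1−0)² = 1 + 1 + 1 = 3
Minimum is at N5.

N5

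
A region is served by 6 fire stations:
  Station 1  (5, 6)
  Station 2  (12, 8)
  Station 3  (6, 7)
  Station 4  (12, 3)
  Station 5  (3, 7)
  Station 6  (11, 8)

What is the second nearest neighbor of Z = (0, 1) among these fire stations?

Squared Euclidean distances:
d²(Z, Station 1) = (0−5)² + (1−6)² = 25 + 25 = 50
d²(Z, Station 2) = (0−12)² + (1−8)² = 144 + 49 = 193
d²(Z, Station 3) = (0−6)² + (1−7)² = 36 + 36 = 72
d²(Z, Station 4) = (0−12)² + (1−3)² = 144 + 4 = 148
d²(Z, Station 5) = (0−3)² + (1−7)² = 9 + 36 = 45
d²(Z, Station 6) = (0−11)² + (1−8)² = 121 + 49 = 170
Sorted ascending: Station 5, Station 1, Station 3, … — the second-nearest is Station 1.

Station 1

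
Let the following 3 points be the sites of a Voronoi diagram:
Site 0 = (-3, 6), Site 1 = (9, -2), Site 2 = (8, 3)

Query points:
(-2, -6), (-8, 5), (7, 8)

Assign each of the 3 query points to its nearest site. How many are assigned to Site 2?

(-2, -6) — d² to each: Site 0:145, Site 1:137, Site 2:181 → nearest is Site 1
(-8, 5) — d² to each: Site 0:26, Site 1:338, Site 2:260 → nearest is Site 0
(7, 8) — d² to each: Site 0:104, Site 1:104, Site 2:26 → nearest is Site 2
1 of the 3 points has Site 2 as nearest.

1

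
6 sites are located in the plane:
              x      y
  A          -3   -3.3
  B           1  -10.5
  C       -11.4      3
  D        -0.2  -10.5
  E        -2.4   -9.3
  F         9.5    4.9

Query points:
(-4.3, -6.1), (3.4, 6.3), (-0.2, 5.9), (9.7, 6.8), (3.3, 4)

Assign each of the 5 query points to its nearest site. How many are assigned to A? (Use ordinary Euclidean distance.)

(-4.3, -6.1) — d² to each: A:9.53, B:47.45, C:133.22, D:36.17, E:13.85, F:311.44 → nearest is A
(3.4, 6.3) — d² to each: A:133.12, B:288, C:229.93, D:295.2, E:277, F:39.17 → nearest is F
(-0.2, 5.9) — d² to each: A:92.48, B:270.4, C:133.85, D:268.96, E:235.88, F:95.09 → nearest is A
(9.7, 6.8) — d² to each: A:263.3, B:374.98, C:459.65, D:397.3, E:405.62, F:3.65 → nearest is F
(3.3, 4) — d² to each: A:92.98, B:215.54, C:217.09, D:222.5, E:209.38, F:39.25 → nearest is F
2 of the 5 points have A as nearest.

2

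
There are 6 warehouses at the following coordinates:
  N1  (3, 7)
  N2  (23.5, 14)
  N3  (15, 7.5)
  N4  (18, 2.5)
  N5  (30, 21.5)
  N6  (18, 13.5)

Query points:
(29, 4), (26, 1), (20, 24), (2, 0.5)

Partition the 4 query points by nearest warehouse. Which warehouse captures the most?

N4

(29, 4) — d² to each: N1:685, N2:130.25, N3:208.25, N4:123.25, N5:307.25, N6:211.25 → nearest is N4
(26, 1) — d² to each: N1:565, N2:175.25, N3:163.25, N4:66.25, N5:436.25, N6:220.25 → nearest is N4
(20, 24) — d² to each: N1:578, N2:112.25, N3:297.25, N4:466.25, N5:106.25, N6:114.25 → nearest is N5
(2, 0.5) — d² to each: N1:43.25, N2:644.5, N3:218, N4:260, N5:1225, N6:425 → nearest is N1
Tally — N1:1, N4:2, N5:1. N4 captures the most (2).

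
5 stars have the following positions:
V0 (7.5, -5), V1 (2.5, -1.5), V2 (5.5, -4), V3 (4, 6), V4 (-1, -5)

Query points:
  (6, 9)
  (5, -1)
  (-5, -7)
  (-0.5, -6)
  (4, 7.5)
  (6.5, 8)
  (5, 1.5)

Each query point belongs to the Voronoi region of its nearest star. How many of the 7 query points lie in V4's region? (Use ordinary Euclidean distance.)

(6, 9) — d² to each: V0:198.25, V1:122.5, V2:169.25, V3:13, V4:245 → nearest is V3
(5, -1) — d² to each: V0:22.25, V1:6.5, V2:9.25, V3:50, V4:52 → nearest is V1
(-5, -7) — d² to each: V0:160.25, V1:86.5, V2:119.25, V3:250, V4:20 → nearest is V4
(-0.5, -6) — d² to each: V0:65, V1:29.25, V2:40, V3:164.25, V4:1.25 → nearest is V4
(4, 7.5) — d² to each: V0:168.5, V1:83.25, V2:134.5, V3:2.25, V4:181.25 → nearest is V3
(6.5, 8) — d² to each: V0:170, V1:106.25, V2:145, V3:10.25, V4:225.25 → nearest is V3
(5, 1.5) — d² to each: V0:48.5, V1:15.25, V2:30.5, V3:21.25, V4:78.25 → nearest is V1
2 of the 7 points have V4 as nearest.

2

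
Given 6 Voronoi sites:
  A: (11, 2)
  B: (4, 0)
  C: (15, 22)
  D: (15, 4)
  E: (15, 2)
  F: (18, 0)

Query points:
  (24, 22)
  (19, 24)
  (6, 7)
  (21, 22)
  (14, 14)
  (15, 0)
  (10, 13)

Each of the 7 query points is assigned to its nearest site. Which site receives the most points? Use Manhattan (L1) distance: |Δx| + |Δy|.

(24, 22) — d to each: A:33, B:42, C:9, D:27, E:29, F:28 → nearest is C
(19, 24) — d to each: A:30, B:39, C:6, D:24, E:26, F:25 → nearest is C
(6, 7) — d to each: A:10, B:9, C:24, D:12, E:14, F:19 → nearest is B
(21, 22) — d to each: A:30, B:39, C:6, D:24, E:26, F:25 → nearest is C
(14, 14) — d to each: A:15, B:24, C:9, D:11, E:13, F:18 → nearest is C
(15, 0) — d to each: A:6, B:11, C:22, D:4, E:2, F:3 → nearest is E
(10, 13) — d to each: A:12, B:19, C:14, D:14, E:16, F:21 → nearest is A
Tally — A:1, B:1, C:4, E:1. C captures the most (4).

C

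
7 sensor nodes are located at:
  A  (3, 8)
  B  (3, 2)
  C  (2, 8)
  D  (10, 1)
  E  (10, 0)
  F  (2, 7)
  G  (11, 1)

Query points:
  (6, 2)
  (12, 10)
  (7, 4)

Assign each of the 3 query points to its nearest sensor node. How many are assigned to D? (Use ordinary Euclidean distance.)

1

(6, 2) — d² to each: A:45, B:9, C:52, D:17, E:20, F:41, G:26 → nearest is B
(12, 10) — d² to each: A:85, B:145, C:104, D:85, E:104, F:109, G:82 → nearest is G
(7, 4) — d² to each: A:32, B:20, C:41, D:18, E:25, F:34, G:25 → nearest is D
1 of the 3 points has D as nearest.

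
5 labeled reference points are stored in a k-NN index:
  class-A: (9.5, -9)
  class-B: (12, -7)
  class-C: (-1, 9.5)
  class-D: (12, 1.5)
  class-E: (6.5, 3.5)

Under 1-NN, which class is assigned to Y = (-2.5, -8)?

class-A

Since √ is increasing, it suffices to compare squared distances:
d²(Y, class-A) = 144 + 1 = 145
d²(Y, class-B) = 210.25 + 1 = 211.25
d²(Y, class-C) = 2.25 + 306.25 = 308.5
d²(Y, class-D) = 210.25 + 90.25 = 300.5
d²(Y, class-E) = 81 + 132.25 = 213.25
Minimum is at class-A.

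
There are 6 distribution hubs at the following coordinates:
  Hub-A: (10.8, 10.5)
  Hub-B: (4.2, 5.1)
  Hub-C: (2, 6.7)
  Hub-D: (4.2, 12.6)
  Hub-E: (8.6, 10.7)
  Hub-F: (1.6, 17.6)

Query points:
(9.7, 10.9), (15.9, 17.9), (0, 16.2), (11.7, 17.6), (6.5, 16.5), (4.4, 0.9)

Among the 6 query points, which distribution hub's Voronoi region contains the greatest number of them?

(9.7, 10.9) — d² to each: Hub-A:1.37, Hub-B:63.89, Hub-C:76.93, Hub-D:33.14, Hub-E:1.25, Hub-F:110.5 → nearest is Hub-E
(15.9, 17.9) — d² to each: Hub-A:80.77, Hub-B:300.73, Hub-C:318.65, Hub-D:164.98, Hub-E:105.13, Hub-F:204.58 → nearest is Hub-A
(0, 16.2) — d² to each: Hub-A:149.13, Hub-B:140.85, Hub-C:94.25, Hub-D:30.6, Hub-E:104.21, Hub-F:4.52 → nearest is Hub-F
(11.7, 17.6) — d² to each: Hub-A:51.22, Hub-B:212.5, Hub-C:212.9, Hub-D:81.25, Hub-E:57.22, Hub-F:102.01 → nearest is Hub-A
(6.5, 16.5) — d² to each: Hub-A:54.49, Hub-B:135.25, Hub-C:116.29, Hub-D:20.5, Hub-E:38.05, Hub-F:25.22 → nearest is Hub-D
(4.4, 0.9) — d² to each: Hub-A:133.12, Hub-B:17.68, Hub-C:39.4, Hub-D:136.93, Hub-E:113.68, Hub-F:286.73 → nearest is Hub-B
Tally — Hub-A:2, Hub-B:1, Hub-D:1, Hub-E:1, Hub-F:1. Hub-A captures the most (2).

Hub-A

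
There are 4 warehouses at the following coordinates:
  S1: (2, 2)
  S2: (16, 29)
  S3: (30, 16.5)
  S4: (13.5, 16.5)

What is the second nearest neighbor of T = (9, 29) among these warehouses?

Compare squared distances (the ordering matches that of the actual distances):
|TS1|² = 49 + 729 = 778
|TS2|² = 49 + 0 = 49
|TS3|² = 441 + 156.25 = 597.25
|TS4|² = 20.25 + 156.25 = 176.5
Sorted ascending: S2, S4, S3, … — the second-nearest is S4.

S4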